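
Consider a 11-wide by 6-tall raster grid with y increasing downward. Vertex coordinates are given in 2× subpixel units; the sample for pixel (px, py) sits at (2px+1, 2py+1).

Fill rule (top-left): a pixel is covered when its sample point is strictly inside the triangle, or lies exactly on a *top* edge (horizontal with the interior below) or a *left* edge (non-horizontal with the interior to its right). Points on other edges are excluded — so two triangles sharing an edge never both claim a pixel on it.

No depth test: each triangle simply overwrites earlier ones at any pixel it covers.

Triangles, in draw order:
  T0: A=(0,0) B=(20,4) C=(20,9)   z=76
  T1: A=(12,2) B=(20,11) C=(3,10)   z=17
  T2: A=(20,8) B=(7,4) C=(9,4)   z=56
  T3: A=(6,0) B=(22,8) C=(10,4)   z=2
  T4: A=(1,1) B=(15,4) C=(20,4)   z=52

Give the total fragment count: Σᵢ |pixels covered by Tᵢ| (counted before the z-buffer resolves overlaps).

T0:
  2·area = 100
  edge (0, 0)→(20, 4): d=(20,4) right/bottom  bias=-1
  edge (20, 4)→(20, 9): d=(0,5) right/bottom  bias=-1
  edge (20, 9)→(0, 0): d=(-20,-9) top-left  bias=+0
    (1,0)@(3, 1): e=[8,85,7] → █
    (2,0)@(5, 1): e=[0,75,25] → ·  [on edge]
    (1,1)@(3, 3): e=[48,85,-33] → ·
    (3,1)@(7, 3): e=[32,65,3] → █
    (4,1)@(9, 3): e=[24,55,21] → █
    (5,1)@(11, 3): e=[16,45,39] → █
    (6,1)@(13, 3): e=[8,35,57] → █
    (7,1)@(15, 3): e=[0,25,75] → ·  [on edge]
    (3,2)@(7, 5): e=[72,65,-37] → ·
    (4,2)@(9, 5): e=[64,55,-19] → ·
    (5,2)@(11, 5): e=[56,45,-1] → ·
    (6,2)@(13, 5): e=[48,35,17] → █
  covered (11 px):
    · █ · · · · · · · · ·
    · · · █ █ █ █ · · · ·
    · · · · · · █ █ █ █ ·
    · · · · · · · · █ █ ·
    · · · · · · · · · · ·
    · · · · · · · · · · ·
T1:
  2·area = 145
  edge (12, 2)→(20, 11): d=(8,9) right/bottom  bias=-1
  edge (20, 11)→(3, 10): d=(-17,-1) top-left  bias=+0
  edge (3, 10)→(12, 2): d=(9,-8) top-left  bias=+0
    (5,1)@(11, 3): e=[17,127,1] → █
    (6,1)@(13, 3): e=[-1,129,17] → ·
    (4,2)@(9, 5): e=[51,91,3] → █
    (6,2)@(13, 5): e=[15,95,35] → █
    (7,2)@(15, 5): e=[-3,97,51] → ·
    (3,3)@(7, 7): e=[85,55,5] → █
    (7,3)@(15, 7): e=[13,63,69] → █
    (8,3)@(17, 7): e=[-5,65,85] → ·
    (2,4)@(5, 9): e=[119,19,7] → █
    (8,4)@(17, 9): e=[11,31,103] → █
    (9,4)@(19, 9): e=[-7,33,119] → ·
    (2,5)@(5, 11): e=[135,-15,25] → ·
  covered (16 px):
    · · · · · · · · · · ·
    · · · · · █ · · · · ·
    · · · · █ █ █ · · · ·
    · · · █ █ █ █ █ · · ·
    · · █ █ █ █ █ █ █ · ·
    · · · · · · · · · · ·
T2:
  2·area = 8
  edge (20, 8)→(7, 4): d=(-13,-4) top-left  bias=+0
  edge (7, 4)→(9, 4): d=(2,0) top-left  bias=+0
  edge (9, 4)→(20, 8): d=(11,4) right/bottom  bias=-1
    (5,2)@(11, 5): e=[3,2,3] → █
    (6,2)@(13, 5): e=[11,2,-5] → ·
    (5,3)@(11, 7): e=[-23,6,25] → ·
    (8,3)@(17, 7): e=[1,6,1] → █
    (9,3)@(19, 7): e=[9,6,-7] → ·
    (8,4)@(17, 9): e=[-25,10,23] → ·
  covered (2 px):
    · · · · · · · · · · ·
    · · · · · · · · · · ·
    · · · · · █ · · · · ·
    · · · · · · · · █ · ·
    · · · · · · · · · · ·
    · · · · · · · · · · ·
T3:
  2·area = 32
  edge (6, 0)→(22, 8): d=(16,8) right/bottom  bias=-1
  edge (22, 8)→(10, 4): d=(-12,-4) top-left  bias=+0
  edge (10, 4)→(6, 0): d=(-4,-4) top-left  bias=+0
    (0,0)@(1, 1): e=[56,0,-24] → ·  [on edge]
    (3,0)@(7, 1): e=[8,24,0] → █  [on edge]
    (4,0)@(9, 1): e=[-8,32,8] → ·
    (3,1)@(7, 3): e=[40,0,-8] → ·  [on edge]
    (4,1)@(9, 3): e=[24,8,0] → █  [on edge]
    (5,1)@(11, 3): e=[8,16,8] → █
    (6,1)@(13, 3): e=[-8,24,16] → ·
    (4,2)@(9, 5): e=[56,-16,-8] → ·
    (5,2)@(11, 5): e=[40,-8,0] → ·  [on edge]
    (6,2)@(13, 5): e=[24,0,8] → █  [on edge]
    (7,2)@(15, 5): e=[8,8,16] → █
    (8,2)@(17, 5): e=[-8,16,24] → ·
    (6,3)@(13, 7): e=[56,-24,0] → ·  [on edge]
    (9,3)@(19, 7): e=[8,0,24] → █  [on edge]
    (7,4)@(15, 9): e=[72,-40,0] → ·  [on edge]
    (8,5)@(17, 11): e=[88,-56,0] → ·  [on edge]
  covered (6 px):
    · · · █ · · · · · · ·
    · · · · █ █ · · · · ·
    · · · · · · █ █ · · ·
    · · · · · · · · · █ ·
    · · · · · · · · · · ·
    · · · · · · · · · · ·
T4:
  2·area = 15  (B↔C swapped to make it positive)
  edge (1, 1)→(20, 4): d=(19,3) right/bottom  bias=-1
  edge (20, 4)→(15, 4): d=(-5,0) right/bottom  bias=-1
  edge (15, 4)→(1, 1): d=(-14,-3) top-left  bias=+0
    (0,0)@(1, 1): e=[0,15,0] → ·  [on edge]
    (5,1)@(11, 3): e=[8,5,2] → █
    (6,1)@(13, 3): e=[2,5,8] → █
    (7,1)@(15, 3): e=[-4,5,14] → ·
    (5,2)@(11, 5): e=[46,-5,-26] → ·
    (6,2)@(13, 5): e=[40,-5,-20] → ·
  covered (2 px):
    · · · · · · · · · · ·
    · · · · · █ █ · · · ·
    · · · · · · · · · · ·
    · · · · · · · · · · ·
    · · · · · · · · · · ·
    · · · · · · · · · · ·

Final: 37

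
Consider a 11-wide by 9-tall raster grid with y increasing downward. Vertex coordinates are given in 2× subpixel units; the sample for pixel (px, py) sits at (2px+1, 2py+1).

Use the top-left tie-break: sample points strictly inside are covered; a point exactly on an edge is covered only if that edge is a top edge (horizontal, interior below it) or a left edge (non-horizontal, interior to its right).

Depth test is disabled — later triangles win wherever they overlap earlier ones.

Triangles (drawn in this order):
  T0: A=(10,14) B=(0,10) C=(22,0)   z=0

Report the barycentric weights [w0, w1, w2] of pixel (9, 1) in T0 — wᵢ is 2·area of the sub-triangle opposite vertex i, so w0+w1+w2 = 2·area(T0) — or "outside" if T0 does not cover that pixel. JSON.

T0:
  2·area = 188
  edge (10, 14)→(0, 10): d=(-10,-4) top-left  bias=+0
  edge (0, 10)→(22, 0): d=(22,-10) top-left  bias=+0
  edge (22, 0)→(10, 14): d=(-12,14) right/bottom  bias=-1
    (10,0)@(21, 1): e=[174,12,2] → X
    (8,1)@(17, 3): e=[138,16,34] → X
    (9,1)@(19, 3): e=[146,36,6] → X
    (10,1)@(21, 3): e=[154,56,-22] → .
    (5,2)@(11, 5): e=[94,0,94] → X  [on edge]
    (6,2)@(13, 5): e=[102,20,66] → X
    (7,2)@(15, 5): e=[110,40,38] → X
    (9,2)@(19, 5): e=[126,80,-18] → .
    (3,3)@(7, 7): e=[58,4,126] → X
    (4,3)@(9, 7): e=[66,24,98] → X
    (8,3)@(17, 7): e=[98,104,-14] → .
    (1,4)@(3, 9): e=[22,8,158] → X
  covered (24 px):
    . . . . . . . . . . X
    . . . . . . . . X X .
    . . . . . X X X X . .
    . . . X X X X X . . .
    . X X X X X X . . . .
    . X X X X X . . . . .
    . . . . X . . . . . .
    . . . . . . . . . . .
    . . . . . . . . . . .

Final: [36,6,146]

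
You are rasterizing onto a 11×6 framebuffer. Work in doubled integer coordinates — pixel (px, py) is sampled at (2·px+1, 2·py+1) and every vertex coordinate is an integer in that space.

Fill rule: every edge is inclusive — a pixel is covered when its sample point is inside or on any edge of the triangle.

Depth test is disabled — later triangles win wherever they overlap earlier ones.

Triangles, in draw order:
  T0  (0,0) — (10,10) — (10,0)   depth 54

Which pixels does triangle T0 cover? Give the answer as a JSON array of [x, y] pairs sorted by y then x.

T0:
  2·area = 100  (B↔C swapped to make it positive)
  edge (0, 0)→(10, 0): d=(10,0) inclusive
  edge (10, 0)→(10, 10): d=(0,10) inclusive
  edge (10, 10)→(0, 0): d=(-10,-10) inclusive
    (0,0)@(1, 1): e=[10,90,0] → #  [on edge]
    (1,0)@(3, 1): e=[10,70,20] → #
    (2,0)@(5, 1): e=[10,50,40] → #
    (3,0)@(7, 1): e=[10,30,60] → #
    (4,0)@(9, 1): e=[10,10,80] → #
    (5,0)@(11, 1): e=[10,-10,100] → ·
    (0,1)@(1, 3): e=[30,90,-20] → ·
    (1,1)@(3, 3): e=[30,70,0] → #  [on edge]
    (5,1)@(11, 3): e=[30,-10,80] → ·
    (1,2)@(3, 5): e=[50,70,-20] → ·
    (2,2)@(5, 5): e=[50,50,0] → #  [on edge]
    (5,2)@(11, 5): e=[50,-10,60] → ·
    (3,3)@(7, 7): e=[70,30,0] → #  [on edge]
    (4,4)@(9, 9): e=[90,10,0] → #  [on edge]
    (5,5)@(11, 11): e=[110,-10,0] → ·  [on edge]
  covered (15 px):
    # # # # # · · · · · ·
    · # # # # · · · · · ·
    · · # # # · · · · · ·
    · · · # # · · · · · ·
    · · · · # · · · · · ·
    · · · · · · · · · · ·

Answer: [[0,0],[1,0],[2,0],[3,0],[4,0],[1,1],[2,1],[3,1],[4,1],[2,2],[3,2],[4,2],[3,3],[4,3],[4,4]]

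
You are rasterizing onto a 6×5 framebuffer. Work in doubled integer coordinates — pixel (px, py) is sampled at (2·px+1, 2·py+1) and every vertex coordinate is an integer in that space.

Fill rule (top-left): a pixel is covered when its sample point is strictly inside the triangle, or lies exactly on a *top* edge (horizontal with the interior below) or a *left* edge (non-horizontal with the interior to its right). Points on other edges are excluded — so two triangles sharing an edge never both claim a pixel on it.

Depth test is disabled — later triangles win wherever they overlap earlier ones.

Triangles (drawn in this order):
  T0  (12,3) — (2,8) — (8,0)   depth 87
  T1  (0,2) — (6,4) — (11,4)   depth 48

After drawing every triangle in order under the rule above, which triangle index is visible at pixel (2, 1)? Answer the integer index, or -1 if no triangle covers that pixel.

T0:
  2·area = 50
  edge (12, 3)→(2, 8): d=(-10,5) right/bottom  bias=-1
  edge (2, 8)→(8, 0): d=(6,-8) top-left  bias=+0
  edge (8, 0)→(12, 3): d=(4,3) right/bottom  bias=-1
    (4,0)@(9, 1): e=[35,14,1] → #
    (5,0)@(11, 1): e=[25,30,-5] → ·
    (3,1)@(7, 3): e=[25,10,15] → #
    (5,1)@(11, 3): e=[5,42,3] → #
    (2,2)@(5, 5): e=[15,6,29] → #
    (4,2)@(9, 5): e=[-5,38,17] → ·
    (5,2)@(11, 5): e=[-15,54,11] → ·
    (1,3)@(3, 7): e=[5,2,43] → #
    (2,3)@(5, 7): e=[-5,18,37] → ·
    (3,3)@(7, 7): e=[-15,34,31] → ·
    (1,4)@(3, 9): e=[-15,14,51] → ·
  covered (7 px):
    · · · · # ·
    · · · # # #
    · · # # · ·
    · # · · · ·
    · · · · · ·
T1:
  2·area = 10  (B↔C swapped to make it positive)
  edge (0, 2)→(11, 4): d=(11,2) right/bottom  bias=-1
  edge (11, 4)→(6, 4): d=(-5,0) right/bottom  bias=-1
  edge (6, 4)→(0, 2): d=(-6,-2) top-left  bias=+0
    (1,1)@(3, 3): e=[5,5,0] → #  [on edge]
    (2,1)@(5, 3): e=[1,5,4] → #
    (3,1)@(7, 3): e=[-3,5,8] → ·
    (1,2)@(3, 5): e=[27,-5,-12] → ·
    (2,2)@(5, 5): e=[23,-5,-8] → ·
    (4,2)@(9, 5): e=[15,-5,0] → ·  [on edge]
  covered (2 px):
    · · · · · ·
    · # # · · ·
    · · · · · ·
    · · · · · ·
    · · · · · ·

Z-buffer (winner per pixel, '.' = empty):
  . . . . 0 .
  . 1 1 0 0 0
  . . 0 0 . .
  . 0 . . . .
  . . . . . .

Result: 1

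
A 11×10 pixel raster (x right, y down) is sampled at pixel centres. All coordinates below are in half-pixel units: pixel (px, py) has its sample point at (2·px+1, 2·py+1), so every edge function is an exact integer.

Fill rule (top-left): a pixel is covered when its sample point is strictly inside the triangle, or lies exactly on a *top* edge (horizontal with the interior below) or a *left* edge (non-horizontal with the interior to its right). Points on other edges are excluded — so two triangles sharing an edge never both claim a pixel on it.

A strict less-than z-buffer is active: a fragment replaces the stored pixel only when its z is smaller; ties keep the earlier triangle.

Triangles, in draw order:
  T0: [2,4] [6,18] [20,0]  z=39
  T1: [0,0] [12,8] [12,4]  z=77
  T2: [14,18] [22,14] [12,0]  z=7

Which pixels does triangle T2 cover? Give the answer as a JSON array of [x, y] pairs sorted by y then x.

T0:
  2·area = 268  (B↔C swapped to make it positive)
  edge (2, 4)→(20, 0): d=(18,-4) top-left  bias=+0
  edge (20, 0)→(6, 18): d=(-14,18) right/bottom  bias=-1
  edge (6, 18)→(2, 4): d=(-4,-14) top-left  bias=+0
    (8,0)@(17, 1): e=[6,40,222] → █
    (9,0)@(19, 1): e=[14,4,250] → █
    (10,0)@(21, 1): e=[22,-32,278] → ·
    (3,1)@(7, 3): e=[2,192,74] → █
    (4,1)@(9, 3): e=[10,156,102] → █
    (5,1)@(11, 3): e=[18,120,130] → █
    (6,1)@(13, 3): e=[26,84,158] → █
    (7,1)@(15, 3): e=[34,48,186] → █
    (9,1)@(19, 3): e=[50,-24,242] → ·
    (1,2)@(3, 5): e=[22,236,10] → █
    (2,2)@(5, 5): e=[30,200,38] → █
    (8,2)@(17, 5): e=[78,-16,206] → ·
    (6,4)@(13, 9): e=[134,0,134] → ·  [on edge]
  covered (33 px):
    · · · · · · · · █ █ ·
    · · · █ █ █ █ █ █ · ·
    · █ █ █ █ █ █ █ · · ·
    · █ █ █ █ █ █ · · · ·
    · · █ █ █ █ · · · · ·
    · · █ █ █ █ · · · · ·
    · · █ █ █ · · · · · ·
    · · · █ · · · · · · ·
    · · · · · · · · · · ·
    · · · · · · · · · · ·
T1:
  2·area = 48  (B↔C swapped to make it positive)
  edge (0, 0)→(12, 4): d=(12,4) right/bottom  bias=-1
  edge (12, 4)→(12, 8): d=(0,4) right/bottom  bias=-1
  edge (12, 8)→(0, 0): d=(-12,-8) top-left  bias=+0
    (1,0)@(3, 1): e=[0,36,12] → ·  [on edge]
    (2,1)@(5, 3): e=[16,28,4] → █
    (3,1)@(7, 3): e=[8,20,20] → █
    (4,1)@(9, 3): e=[0,12,36] → ·  [on edge]
    (2,2)@(5, 5): e=[40,28,-20] → ·
    (3,2)@(7, 5): e=[32,20,-4] → ·
    (4,2)@(9, 5): e=[24,12,12] → █
    (5,2)@(11, 5): e=[16,4,28] → █
    (6,2)@(13, 5): e=[8,-4,44] → ·
    (7,2)@(15, 5): e=[0,-12,60] → ·  [on edge]
    (4,3)@(9, 7): e=[48,12,-12] → ·
    (5,3)@(11, 7): e=[40,4,4] → █
    (10,3)@(21, 7): e=[0,-36,84] → ·  [on edge]
  covered (5 px):
    · · · · · · · · · · ·
    · · █ █ · · · · · · ·
    · · · · █ █ · · · · ·
    · · · · · █ · · · · ·
    · · · · · · · · · · ·
    · · · · · · · · · · ·
    · · · · · · · · · · ·
    · · · · · · · · · · ·
    · · · · · · · · · · ·
    · · · · · · · · · · ·
T2:
  2·area = 152  (B↔C swapped to make it positive)
  edge (14, 18)→(12, 0): d=(-2,-18) top-left  bias=+0
  edge (12, 0)→(22, 14): d=(10,14) right/bottom  bias=-1
  edge (22, 14)→(14, 18): d=(-8,4) right/bottom  bias=-1
    (6,1)@(13, 3): e=[12,16,124] → █
    (7,1)@(15, 3): e=[48,-12,116] → ·
    (6,2)@(13, 5): e=[8,36,108] → █
    (7,2)@(15, 5): e=[44,8,100] → █
    (8,2)@(17, 5): e=[80,-20,92] → ·
    (6,3)@(13, 7): e=[4,56,92] → █
    (8,3)@(17, 7): e=[76,0,76] → ·  [on edge]
    (6,4)@(13, 9): e=[0,76,76] → █  [on edge]
    (8,4)@(17, 9): e=[72,20,60] → █
    (9,4)@(19, 9): e=[108,-8,52] → ·
    (6,5)@(13, 11): e=[-4,96,60] → ·
    (7,5)@(15, 11): e=[32,68,52] → █
  covered (19 px):
    · · · · · · · · · · ·
    · · · · · · █ · · · ·
    · · · · · · █ █ · · ·
    · · · · · · █ █ · · ·
    · · · · · · █ █ █ · ·
    · · · · · · · █ █ █ ·
    · · · · · · · █ █ █ █
    · · · · · · · █ █ █ ·
    · · · · · · · █ · · ·
    · · · · · · · · · · ·

Answer: [[6,1],[6,2],[7,2],[6,3],[7,3],[6,4],[7,4],[8,4],[7,5],[8,5],[9,5],[7,6],[8,6],[9,6],[10,6],[7,7],[8,7],[9,7],[7,8]]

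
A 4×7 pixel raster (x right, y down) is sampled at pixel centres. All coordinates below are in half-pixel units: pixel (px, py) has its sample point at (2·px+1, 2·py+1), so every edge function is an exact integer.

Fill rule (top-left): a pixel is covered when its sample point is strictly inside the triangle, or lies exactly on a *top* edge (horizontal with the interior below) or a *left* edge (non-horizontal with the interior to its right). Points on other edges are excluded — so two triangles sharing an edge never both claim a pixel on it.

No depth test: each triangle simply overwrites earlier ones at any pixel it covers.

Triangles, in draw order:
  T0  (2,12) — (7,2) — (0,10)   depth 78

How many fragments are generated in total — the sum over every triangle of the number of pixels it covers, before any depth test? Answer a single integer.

T0:
  2·area = 30  (B↔C swapped to make it positive)
  edge (2, 12)→(0, 10): d=(-2,-2) top-left  bias=+0
  edge (0, 10)→(7, 2): d=(7,-8) top-left  bias=+0
  edge (7, 2)→(2, 12): d=(-5,10) right/bottom  bias=-1
    (2,2)@(5, 5): e=[20,5,5] → █
    (3,2)@(7, 5): e=[24,21,-15] → ·
    (1,3)@(3, 7): e=[12,3,15] → █
    (2,3)@(5, 7): e=[16,19,-5] → ·
    (0,4)@(1, 9): e=[4,1,25] → █
    (2,4)@(5, 9): e=[12,33,-15] → ·
    (0,5)@(1, 11): e=[0,15,15] → █  [on edge]
    (1,5)@(3, 11): e=[4,31,-5] → ·
    (0,6)@(1, 13): e=[-4,29,5] → ·
    (1,6)@(3, 13): e=[0,45,-15] → ·  [on edge]
  covered (5 px):
    · · · ·
    · · · ·
    · · █ ·
    · █ · ·
    █ █ · ·
    █ · · ·
    · · · ·

Result: 5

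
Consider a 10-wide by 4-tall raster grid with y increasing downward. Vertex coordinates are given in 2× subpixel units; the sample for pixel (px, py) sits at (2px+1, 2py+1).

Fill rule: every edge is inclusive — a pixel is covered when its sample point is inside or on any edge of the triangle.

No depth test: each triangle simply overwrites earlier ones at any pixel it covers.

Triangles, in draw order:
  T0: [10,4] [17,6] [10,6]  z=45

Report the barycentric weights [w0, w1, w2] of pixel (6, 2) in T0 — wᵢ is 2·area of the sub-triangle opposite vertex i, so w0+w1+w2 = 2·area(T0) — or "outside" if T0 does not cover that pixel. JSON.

T0:
  2·area = 14
  edge (10, 4)→(17, 6): d=(7,2) inclusive
  edge (17, 6)→(10, 6): d=(-7,0) inclusive
  edge (10, 6)→(10, 4): d=(0,-2) inclusive
    (5,2)@(11, 5): e=[5,7,2] → #
    (6,2)@(13, 5): e=[1,7,6] → #
    (7,2)@(15, 5): e=[-3,7,10] → ·
    (5,3)@(11, 7): e=[19,-7,2] → ·
    (6,3)@(13, 7): e=[15,-7,6] → ·
  covered (2 px):
    · · · · · · · · · ·
    · · · · · · · · · ·
    · · · · · # # · · ·
    · · · · · · · · · ·

Final: [7,6,1]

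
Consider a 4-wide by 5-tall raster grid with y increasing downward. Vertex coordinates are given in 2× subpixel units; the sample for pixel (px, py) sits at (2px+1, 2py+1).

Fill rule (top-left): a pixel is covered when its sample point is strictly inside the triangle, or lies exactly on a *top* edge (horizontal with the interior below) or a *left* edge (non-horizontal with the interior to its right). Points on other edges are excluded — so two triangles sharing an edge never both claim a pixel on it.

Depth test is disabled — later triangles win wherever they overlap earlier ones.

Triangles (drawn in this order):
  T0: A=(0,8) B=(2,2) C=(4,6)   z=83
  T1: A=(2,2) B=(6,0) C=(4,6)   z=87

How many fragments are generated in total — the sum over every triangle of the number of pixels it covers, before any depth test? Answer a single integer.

T0:
  2·area = 20
  edge (0, 8)→(2, 2): d=(2,-6) top-left  bias=+0
  edge (2, 2)→(4, 6): d=(2,4) right/bottom  bias=-1
  edge (4, 6)→(0, 8): d=(-4,2) right/bottom  bias=-1
    (0,2)@(1, 5): e=[0,10,10] → #  [on edge]
    (1,2)@(3, 5): e=[12,2,6] → #
    (2,2)@(5, 5): e=[24,-6,2] → ·
    (0,3)@(1, 7): e=[4,14,2] → #
    (1,3)@(3, 7): e=[16,6,-2] → ·
    (0,4)@(1, 9): e=[8,18,-6] → ·
  covered (3 px):
    · · · ·
    · · · ·
    # # · ·
    # · · ·
    · · · ·
T1:
  2·area = 20
  edge (2, 2)→(6, 0): d=(4,-2) top-left  bias=+0
  edge (6, 0)→(4, 6): d=(-2,6) right/bottom  bias=-1
  edge (4, 6)→(2, 2): d=(-2,-4) top-left  bias=+0
    (2,0)@(5, 1): e=[2,4,14] → #
    (3,0)@(7, 1): e=[6,-8,22] → ·
    (1,1)@(3, 3): e=[6,12,2] → #
    (2,1)@(5, 3): e=[10,0,10] → ·  [on edge]
    (1,2)@(3, 5): e=[14,8,-2] → ·
    (1,4)@(3, 9): e=[30,0,-10] → ·  [on edge]
  covered (2 px):
    · · # ·
    · # · ·
    · · · ·
    · · · ·
    · · · ·

Result: 5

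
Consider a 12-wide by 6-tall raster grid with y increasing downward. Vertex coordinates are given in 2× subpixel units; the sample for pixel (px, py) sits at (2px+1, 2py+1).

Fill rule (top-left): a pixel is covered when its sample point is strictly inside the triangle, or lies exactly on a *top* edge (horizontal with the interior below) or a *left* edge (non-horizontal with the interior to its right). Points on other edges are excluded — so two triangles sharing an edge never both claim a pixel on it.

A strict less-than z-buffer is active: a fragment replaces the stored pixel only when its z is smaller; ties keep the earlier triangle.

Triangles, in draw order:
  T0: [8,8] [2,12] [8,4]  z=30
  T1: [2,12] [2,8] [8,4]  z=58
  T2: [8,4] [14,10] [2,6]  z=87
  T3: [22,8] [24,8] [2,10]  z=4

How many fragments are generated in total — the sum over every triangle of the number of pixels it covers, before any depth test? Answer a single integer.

T0:
  2·area = 24
  edge (8, 8)→(2, 12): d=(-6,4) right/bottom  bias=-1
  edge (2, 12)→(8, 4): d=(6,-8) top-left  bias=+0
  edge (8, 4)→(8, 8): d=(0,4) right/bottom  bias=-1
    (3,3)@(7, 7): e=[10,10,4] → #
    (4,3)@(9, 7): e=[2,26,-4] → ·
    (2,4)@(5, 9): e=[6,6,12] → #
    (3,4)@(7, 9): e=[-2,22,4] → ·
    (1,5)@(3, 11): e=[2,2,20] → #
    (2,5)@(5, 11): e=[-6,18,12] → ·
  covered (3 px):
    · · · · · · · · · · · ·
    · · · · · · · · · · · ·
    · · · · · · · · · · · ·
    · · · # · · · · · · · ·
    · · # · · · · · · · · ·
    · # · · · · · · · · · ·
T1:
  2·area = 24
  edge (2, 12)→(2, 8): d=(0,-4) top-left  bias=+0
  edge (2, 8)→(8, 4): d=(6,-4) top-left  bias=+0
  edge (8, 4)→(2, 12): d=(-6,8) right/bottom  bias=-1
    (3,2)@(7, 5): e=[20,2,2] → #
    (4,2)@(9, 5): e=[28,10,-14] → ·
    (2,3)@(5, 7): e=[12,6,6] → #
    (3,3)@(7, 7): e=[20,14,-10] → ·
    (1,4)@(3, 9): e=[4,10,10] → #
    (2,4)@(5, 9): e=[12,18,-6] → ·
    (1,5)@(3, 11): e=[4,22,-2] → ·
  covered (3 px):
    · · · · · · · · · · · ·
    · · · · · · · · · · · ·
    · · · # · · · · · · · ·
    · · # · · · · · · · · ·
    · # · · · · · · · · · ·
    · · · · · · · · · · · ·
T2:
  2·area = 48
  edge (8, 4)→(14, 10): d=(6,6) right/bottom  bias=-1
  edge (14, 10)→(2, 6): d=(-12,-4) top-left  bias=+0
  edge (2, 6)→(8, 4): d=(6,-2) top-left  bias=+0
    (2,0)@(5, 1): e=[0,72,-24] → ·  [on edge]
    (8,0)@(17, 1): e=[-72,120,0] → ·  [on edge]
    (3,1)@(7, 3): e=[0,56,-8] → ·  [on edge]
    (5,1)@(11, 3): e=[-24,72,0] → ·  [on edge]
    (2,2)@(5, 5): e=[24,24,0] → #  [on edge]
    (3,2)@(7, 5): e=[12,32,4] → #
    (4,2)@(9, 5): e=[0,40,8] → ·  [on edge]
    (2,3)@(5, 7): e=[36,0,12] → #  [on edge]
    (4,3)@(9, 7): e=[12,16,20] → #
    (5,3)@(11, 7): e=[0,24,24] → ·  [on edge]
    (2,4)@(5, 9): e=[48,-24,24] → ·
    (3,4)@(7, 9): e=[36,-16,28] → ·
    (5,4)@(11, 9): e=[12,0,36] → #  [on edge]
    (6,4)@(13, 9): e=[0,8,40] → ·  [on edge]
    (7,5)@(15, 11): e=[0,-8,56] → ·  [on edge]
    (8,5)@(17, 11): e=[-12,0,60] → ·  [on edge]
  covered (6 px):
    · · · · · · · · · · · ·
    · · · · · · · · · · · ·
    · · # # · · · · · · · ·
    · · # # # · · · · · · ·
    · · · · · # · · · · · ·
    · · · · · · · · · · · ·
T3:
  2·area = 4
  edge (22, 8)→(24, 8): d=(2,0) top-left  bias=+0
  edge (24, 8)→(2, 10): d=(-22,2) right/bottom  bias=-1
  edge (2, 10)→(22, 8): d=(20,-2) top-left  bias=+0
    (6,4)@(13, 9): e=[2,0,2] → ·  [on edge]
  covered (0 px):
    · · · · · · · · · · · ·
    · · · · · · · · · · · ·
    · · · · · · · · · · · ·
    · · · · · · · · · · · ·
    · · · · · · · · · · · ·
    · · · · · · · · · · · ·

Result: 12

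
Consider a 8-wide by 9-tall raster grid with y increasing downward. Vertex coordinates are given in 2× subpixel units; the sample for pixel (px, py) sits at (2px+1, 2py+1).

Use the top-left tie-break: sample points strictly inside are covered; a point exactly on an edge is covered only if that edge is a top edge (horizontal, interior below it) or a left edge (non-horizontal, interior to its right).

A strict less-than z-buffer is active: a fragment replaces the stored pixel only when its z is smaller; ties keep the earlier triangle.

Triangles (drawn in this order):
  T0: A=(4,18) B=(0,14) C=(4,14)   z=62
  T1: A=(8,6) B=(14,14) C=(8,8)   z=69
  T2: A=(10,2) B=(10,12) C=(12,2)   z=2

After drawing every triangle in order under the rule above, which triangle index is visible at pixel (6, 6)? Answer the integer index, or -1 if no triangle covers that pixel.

T0:
  2·area = 16
  edge (4, 18)→(0, 14): d=(-4,-4) top-left  bias=+0
  edge (0, 14)→(4, 14): d=(4,0) top-left  bias=+0
  edge (4, 14)→(4, 18): d=(0,4) right/bottom  bias=-1
    (0,7)@(1, 15): e=[0,4,12] → #  [on edge]
    (1,7)@(3, 15): e=[8,4,4] → #
    (2,7)@(5, 15): e=[16,4,-4] → ·
    (0,8)@(1, 17): e=[-8,12,12] → ·
    (1,8)@(3, 17): e=[0,12,4] → #  [on edge]
    (2,8)@(5, 17): e=[8,12,-4] → ·
  covered (3 px):
    · · · · · · · ·
    · · · · · · · ·
    · · · · · · · ·
    · · · · · · · ·
    · · · · · · · ·
    · · · · · · · ·
    · · · · · · · ·
    # # · · · · · ·
    · # · · · · · ·
T1:
  2·area = 12
  edge (8, 6)→(14, 14): d=(6,8) right/bottom  bias=-1
  edge (14, 14)→(8, 8): d=(-6,-6) top-left  bias=+0
  edge (8, 8)→(8, 6): d=(0,-2) top-left  bias=+0
    (0,0)@(1, 1): e=[26,0,-14] → ·  [on edge]
    (1,1)@(3, 3): e=[22,0,-10] → ·  [on edge]
    (2,2)@(5, 5): e=[18,0,-6] → ·  [on edge]
    (3,3)@(7, 7): e=[14,0,-2] → ·  [on edge]
    (4,4)@(9, 9): e=[10,0,2] → #  [on edge]
    (5,4)@(11, 9): e=[-6,12,6] → ·
    (4,5)@(9, 11): e=[22,-12,2] → ·
    (5,5)@(11, 11): e=[6,0,6] → #  [on edge]
    (6,5)@(13, 11): e=[-10,12,10] → ·
    (5,6)@(11, 13): e=[18,-12,6] → ·
    (6,6)@(13, 13): e=[2,0,10] → #  [on edge]
    (7,6)@(15, 13): e=[-14,12,14] → ·
    (7,7)@(15, 15): e=[-2,0,14] → ·  [on edge]
  covered (3 px):
    · · · · · · · ·
    · · · · · · · ·
    · · · · · · · ·
    · · · · · · · ·
    · · · · # · · ·
    · · · · · # · ·
    · · · · · · # ·
    · · · · · · · ·
    · · · · · · · ·
T2:
  2·area = 20  (B↔C swapped to make it positive)
  edge (10, 2)→(12, 2): d=(2,0) top-left  bias=+0
  edge (12, 2)→(10, 12): d=(-2,10) right/bottom  bias=-1
  edge (10, 12)→(10, 2): d=(0,-10) top-left  bias=+0
    (5,1)@(11, 3): e=[2,8,10] → #
    (6,1)@(13, 3): e=[2,-12,30] → ·
    (5,2)@(11, 5): e=[6,4,10] → #
    (6,2)@(13, 5): e=[6,-16,30] → ·
    (5,3)@(11, 7): e=[10,0,10] → ·  [on edge]
    (4,8)@(9, 17): e=[30,0,-10] → ·  [on edge]
  covered (2 px):
    · · · · · · · ·
    · · · · · # · ·
    · · · · · # · ·
    · · · · · · · ·
    · · · · · · · ·
    · · · · · · · ·
    · · · · · · · ·
    · · · · · · · ·
    · · · · · · · ·

Z-buffer (winner per pixel, '.' = empty):
  . . . . . . . .
  . . . . . 2 . .
  . . . . . 2 . .
  . . . . . . . .
  . . . . 1 . . .
  . . . . . 1 . .
  . . . . . . 1 .
  0 0 . . . . . .
  . 0 . . . . . .

Final: 1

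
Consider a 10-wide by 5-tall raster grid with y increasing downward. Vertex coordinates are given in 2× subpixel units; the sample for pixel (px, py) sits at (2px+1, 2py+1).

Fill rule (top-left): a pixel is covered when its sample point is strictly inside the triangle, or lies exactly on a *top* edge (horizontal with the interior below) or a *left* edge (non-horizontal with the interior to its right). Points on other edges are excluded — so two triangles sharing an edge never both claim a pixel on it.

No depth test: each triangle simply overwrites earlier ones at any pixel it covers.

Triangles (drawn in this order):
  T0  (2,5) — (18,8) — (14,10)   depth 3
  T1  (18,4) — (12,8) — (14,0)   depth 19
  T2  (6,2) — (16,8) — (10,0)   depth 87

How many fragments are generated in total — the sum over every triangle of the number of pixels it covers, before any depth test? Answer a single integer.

T0:
  2·area = 44
  edge (2, 5)→(18, 8): d=(16,3) right/bottom  bias=-1
  edge (18, 8)→(14, 10): d=(-4,2) right/bottom  bias=-1
  edge (14, 10)→(2, 5): d=(-12,-5) top-left  bias=+0
    (3,3)@(7, 7): e=[17,26,1] → X
    (4,3)@(9, 7): e=[11,22,11] → X
    (5,3)@(11, 7): e=[5,18,21] → X
    (6,3)@(13, 7): e=[-1,14,31] → .
    (3,4)@(7, 9): e=[49,18,-23] → .
    (4,4)@(9, 9): e=[43,14,-13] → .
    (5,4)@(11, 9): e=[37,10,-3] → .
    (6,4)@(13, 9): e=[31,6,7] → X
    (7,4)@(15, 9): e=[25,2,17] → X
    (8,4)@(17, 9): e=[19,-2,27] → .
  covered (5 px):
    . . . . . . . . . .
    . . . . . . . . . .
    . . . . . . . . . .
    . . . X X X . . . .
    . . . . . . X X . .
T1:
  2·area = 40
  edge (18, 4)→(12, 8): d=(-6,4) right/bottom  bias=-1
  edge (12, 8)→(14, 0): d=(2,-8) top-left  bias=+0
  edge (14, 0)→(18, 4): d=(4,4) right/bottom  bias=-1
    (7,0)@(15, 1): e=[30,10,0] → .  [on edge]
    (7,1)@(15, 3): e=[18,14,8] → X
    (8,1)@(17, 3): e=[10,30,0] → .  [on edge]
    (6,2)@(13, 5): e=[14,2,24] → X
    (8,2)@(17, 5): e=[-2,34,8] → .
    (9,2)@(19, 5): e=[-10,50,0] → .  [on edge]
    (6,3)@(13, 7): e=[2,6,32] → X
    (7,3)@(15, 7): e=[-6,22,24] → .
    (6,4)@(13, 9): e=[-10,10,40] → .
  covered (4 px):
    . . . . . . . . . .
    . . . . . . . X . .
    . . . . . . X X . .
    . . . . . . X . . .
    . . . . . . . . . .
T2:
  2·area = 44  (B↔C swapped to make it positive)
  edge (6, 2)→(10, 0): d=(4,-2) top-left  bias=+0
  edge (10, 0)→(16, 8): d=(6,8) right/bottom  bias=-1
  edge (16, 8)→(6, 2): d=(-10,-6) top-left  bias=+0
    (4,0)@(9, 1): e=[2,14,28] → X
    (5,0)@(11, 1): e=[6,-2,40] → .
    (4,1)@(9, 3): e=[10,26,8] → X
    (5,1)@(11, 3): e=[14,10,20] → X
    (6,1)@(13, 3): e=[18,-6,32] → .
    (4,2)@(9, 5): e=[18,38,-12] → .
    (5,2)@(11, 5): e=[22,22,0] → X  [on edge]
    (6,2)@(13, 5): e=[26,6,12] → X
    (7,2)@(15, 5): e=[30,-10,24] → .
    (5,3)@(11, 7): e=[30,34,-20] → .
    (6,3)@(13, 7): e=[34,18,-8] → .
    (7,3)@(15, 7): e=[38,2,4] → X
  covered (6 px):
    . . . . X . . . . .
    . . . . X X . . . .
    . . . . . X X . . .
    . . . . . . . X . .
    . . . . . . . . . .

Final: 15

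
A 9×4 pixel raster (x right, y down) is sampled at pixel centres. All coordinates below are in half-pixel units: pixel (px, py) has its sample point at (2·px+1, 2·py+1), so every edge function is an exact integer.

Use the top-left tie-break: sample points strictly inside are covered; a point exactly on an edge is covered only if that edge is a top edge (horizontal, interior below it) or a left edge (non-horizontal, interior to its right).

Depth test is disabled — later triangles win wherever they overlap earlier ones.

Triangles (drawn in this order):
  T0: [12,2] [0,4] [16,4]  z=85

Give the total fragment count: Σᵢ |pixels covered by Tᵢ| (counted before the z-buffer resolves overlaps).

T0:
  2·area = 32  (B↔C swapped to make it positive)
  edge (12, 2)→(16, 4): d=(4,2) right/bottom  bias=-1
  edge (16, 4)→(0, 4): d=(-16,0) right/bottom  bias=-1
  edge (0, 4)→(12, 2): d=(12,-2) top-left  bias=+0
    (3,1)@(7, 3): e=[14,16,2] → #
    (4,1)@(9, 3): e=[10,16,6] → #
    (5,1)@(11, 3): e=[6,16,10] → #
    (6,1)@(13, 3): e=[2,16,14] → #
    (7,1)@(15, 3): e=[-2,16,18] → ·
    (3,2)@(7, 5): e=[22,-16,26] → ·
    (4,2)@(9, 5): e=[18,-16,30] → ·
    (5,2)@(11, 5): e=[14,-16,34] → ·
    (6,2)@(13, 5): e=[10,-16,38] → ·
  covered (4 px):
    · · · · · · · · ·
    · · · # # # # · ·
    · · · · · · · · ·
    · · · · · · · · ·

Answer: 4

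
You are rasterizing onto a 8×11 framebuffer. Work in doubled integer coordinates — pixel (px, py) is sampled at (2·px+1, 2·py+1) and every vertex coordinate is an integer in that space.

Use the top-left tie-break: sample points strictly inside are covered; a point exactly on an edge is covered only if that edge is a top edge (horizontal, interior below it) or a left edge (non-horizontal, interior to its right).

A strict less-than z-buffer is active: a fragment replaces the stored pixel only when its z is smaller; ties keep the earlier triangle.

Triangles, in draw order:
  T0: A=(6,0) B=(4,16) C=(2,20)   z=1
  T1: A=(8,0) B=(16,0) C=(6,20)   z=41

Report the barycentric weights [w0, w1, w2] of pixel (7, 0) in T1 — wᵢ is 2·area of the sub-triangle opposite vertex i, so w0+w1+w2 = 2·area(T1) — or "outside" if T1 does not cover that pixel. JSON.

T0:
  2·area = 24
  edge (6, 0)→(4, 16): d=(-2,16) right/bottom  bias=-1
  edge (4, 16)→(2, 20): d=(-2,4) right/bottom  bias=-1
  edge (2, 20)→(6, 0): d=(4,-20) top-left  bias=+0
    (2,2)@(5, 5): e=[6,18,0] → █  [on edge]
    (3,2)@(7, 5): e=[-26,10,40] → ·
    (2,3)@(5, 7): e=[2,14,8] → █
    (3,3)@(7, 7): e=[-30,6,48] → ·
    (2,4)@(5, 9): e=[-2,10,16] → ·
    (1,7)@(3, 15): e=[18,6,0] → █  [on edge]
    (2,7)@(5, 15): e=[-14,-2,40] → ·
    (1,8)@(3, 17): e=[14,2,8] → █
    (2,8)@(5, 17): e=[-18,-6,48] → ·
    (1,9)@(3, 19): e=[10,-2,16] → ·
  covered (4 px):
    · · · · · · · ·
    · · · · · · · ·
    · · █ · · · · ·
    · · █ · · · · ·
    · · · · · · · ·
    · · · · · · · ·
    · · · · · · · ·
    · █ · · · · · ·
    · █ · · · · · ·
    · · · · · · · ·
    · · · · · · · ·
T1:
  2·area = 160
  edge (8, 0)→(16, 0): d=(8,0) top-left  bias=+0
  edge (16, 0)→(6, 20): d=(-10,20) right/bottom  bias=-1
  edge (6, 20)→(8, 0): d=(2,-20) top-left  bias=+0
    (4,0)@(9, 1): e=[8,130,22] → █
    (5,0)@(11, 1): e=[8,90,62] → █
    (6,0)@(13, 1): e=[8,50,102] → █
    (7,0)@(15, 1): e=[8,10,142] → █
    (4,1)@(9, 3): e=[24,110,26] → █
    (7,1)@(15, 3): e=[24,-10,146] → ·
    (4,2)@(9, 5): e=[40,90,30] → █
    (7,2)@(15, 5): e=[40,-30,150] → ·
    (4,3)@(9, 7): e=[56,70,34] → █
    (6,3)@(13, 7): e=[56,-10,114] → ·
    (4,4)@(9, 9): e=[72,50,38] → █
    (6,4)@(13, 9): e=[72,-30,118] → ·
  covered (20 px):
    · · · · █ █ █ █
    · · · · █ █ █ ·
    · · · · █ █ █ ·
    · · · · █ █ · ·
    · · · · █ █ · ·
    · · · █ █ · · ·
    · · · █ █ · · ·
    · · · █ · · · ·
    · · · █ · · · ·
    · · · · · · · ·
    · · · · · · · ·

Answer: [10,142,8]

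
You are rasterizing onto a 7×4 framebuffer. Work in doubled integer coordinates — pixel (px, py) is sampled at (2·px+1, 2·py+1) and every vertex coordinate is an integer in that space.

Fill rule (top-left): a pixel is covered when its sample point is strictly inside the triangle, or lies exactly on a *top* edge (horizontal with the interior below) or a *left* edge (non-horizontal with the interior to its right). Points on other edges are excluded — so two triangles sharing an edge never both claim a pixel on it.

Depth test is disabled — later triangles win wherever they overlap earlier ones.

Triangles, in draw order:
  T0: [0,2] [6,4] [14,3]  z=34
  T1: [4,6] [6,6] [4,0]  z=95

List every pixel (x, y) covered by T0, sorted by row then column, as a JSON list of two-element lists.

T0:
  2·area = 22  (B↔C swapped to make it positive)
  edge (0, 2)→(14, 3): d=(14,1) right/bottom  bias=-1
  edge (14, 3)→(6, 4): d=(-8,1) right/bottom  bias=-1
  edge (6, 4)→(0, 2): d=(-6,-2) top-left  bias=+0
    (1,1)@(3, 3): e=[11,11,0] → █  [on edge]
    (2,1)@(5, 3): e=[9,9,4] → █
    (3,1)@(7, 3): e=[7,7,8] → █
    (4,1)@(9, 3): e=[5,5,12] → █
    (5,1)@(11, 3): e=[3,3,16] → █
    (6,1)@(13, 3): e=[1,1,20] → █
    (1,2)@(3, 5): e=[39,-5,-12] → ·
    (2,2)@(5, 5): e=[37,-7,-8] → ·
    (3,2)@(7, 5): e=[35,-9,-4] → ·
    (4,2)@(9, 5): e=[33,-11,0] → ·  [on edge]
    (5,2)@(11, 5): e=[31,-13,4] → ·
    (6,2)@(13, 5): e=[29,-15,8] → ·
  covered (6 px):
    · · · · · · ·
    · █ █ █ █ █ █
    · · · · · · ·
    · · · · · · ·
T1:
  2·area = 12  (B↔C swapped to make it positive)
  edge (4, 6)→(4, 0): d=(0,-6) top-left  bias=+0
  edge (4, 0)→(6, 6): d=(2,6) right/bottom  bias=-1
  edge (6, 6)→(4, 6): d=(-2,0) right/bottom  bias=-1
    (2,1)@(5, 3): e=[6,0,6] → ·  [on edge]
    (2,2)@(5, 5): e=[6,4,2] → █
    (3,2)@(7, 5): e=[18,-8,2] → ·
    (2,3)@(5, 7): e=[6,8,-2] → ·
  covered (1 px):
    · · · · · · ·
    · · · · · · ·
    · · █ · · · ·
    · · · · · · ·

Answer: [[1,1],[2,1],[3,1],[4,1],[5,1],[6,1]]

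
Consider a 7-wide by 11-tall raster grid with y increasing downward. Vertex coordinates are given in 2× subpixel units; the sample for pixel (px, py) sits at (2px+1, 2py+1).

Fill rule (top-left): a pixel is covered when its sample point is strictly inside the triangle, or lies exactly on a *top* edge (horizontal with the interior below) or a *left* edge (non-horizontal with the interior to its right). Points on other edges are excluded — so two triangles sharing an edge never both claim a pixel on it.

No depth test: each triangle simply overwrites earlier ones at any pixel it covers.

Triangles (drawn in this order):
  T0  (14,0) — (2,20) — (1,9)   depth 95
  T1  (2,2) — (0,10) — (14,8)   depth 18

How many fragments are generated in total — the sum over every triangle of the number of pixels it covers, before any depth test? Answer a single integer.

T0:
  2·area = 152
  edge (14, 0)→(2, 20): d=(-12,20) right/bottom  bias=-1
  edge (2, 20)→(1, 9): d=(-1,-11) top-left  bias=+0
  edge (1, 9)→(14, 0): d=(13,-9) top-left  bias=+0
    (6,0)@(13, 1): e=[8,140,4] → █
    (5,1)@(11, 3): e=[24,116,12] → █
    (6,1)@(13, 3): e=[-16,138,30] → ·
    (3,2)@(7, 5): e=[80,70,2] → █
    (4,2)@(9, 5): e=[40,92,20] → █
    (5,2)@(11, 5): e=[0,114,38] → ·  [on edge]
    (2,3)@(5, 7): e=[96,46,10] → █
    (5,3)@(11, 7): e=[-24,112,64] → ·
    (0,4)@(1, 9): e=[152,0,0] → █  [on edge]
    (1,4)@(3, 9): e=[112,22,18] → █
    (4,4)@(9, 9): e=[-8,88,72] → ·
    (0,5)@(1, 11): e=[128,-2,26] → ·
    (2,7)@(5, 15): e=[0,38,114] → ·  [on edge]
  covered (18 px):
    · · · · · · █
    · · · · · █ ·
    · · · █ █ · ·
    · · █ █ █ · ·
    █ █ █ █ · · ·
    · █ █ █ · · ·
    · █ █ · · · ·
    · █ · · · · ·
    · █ · · · · ·
    · · · · · · ·
    · · · · · · ·
T1:
  2·area = 108  (B↔C swapped to make it positive)
  edge (2, 2)→(14, 8): d=(12,6) right/bottom  bias=-1
  edge (14, 8)→(0, 10): d=(-14,2) right/bottom  bias=-1
  edge (0, 10)→(2, 2): d=(2,-8) top-left  bias=+0
    (1,1)@(3, 3): e=[6,92,10] → █
    (2,1)@(5, 3): e=[-6,88,26] → ·
    (1,2)@(3, 5): e=[30,64,14] → █
    (2,2)@(5, 5): e=[18,60,30] → █
    (3,2)@(7, 5): e=[6,56,46] → █
    (4,2)@(9, 5): e=[-6,52,62] → ·
    (0,3)@(1, 7): e=[66,40,2] → █
    (4,3)@(9, 7): e=[18,24,66] → █
    (5,3)@(11, 7): e=[6,20,82] → █
    (6,3)@(13, 7): e=[-6,16,98] → ·
    (0,4)@(1, 9): e=[90,12,6] → █
    (3,4)@(7, 9): e=[54,0,54] → ·  [on edge]
  covered (13 px):
    · · · · · · ·
    · █ · · · · ·
    · █ █ █ · · ·
    █ █ █ █ █ █ ·
    █ █ █ · · · ·
    · · · · · · ·
    · · · · · · ·
    · · · · · · ·
    · · · · · · ·
    · · · · · · ·
    · · · · · · ·

Answer: 31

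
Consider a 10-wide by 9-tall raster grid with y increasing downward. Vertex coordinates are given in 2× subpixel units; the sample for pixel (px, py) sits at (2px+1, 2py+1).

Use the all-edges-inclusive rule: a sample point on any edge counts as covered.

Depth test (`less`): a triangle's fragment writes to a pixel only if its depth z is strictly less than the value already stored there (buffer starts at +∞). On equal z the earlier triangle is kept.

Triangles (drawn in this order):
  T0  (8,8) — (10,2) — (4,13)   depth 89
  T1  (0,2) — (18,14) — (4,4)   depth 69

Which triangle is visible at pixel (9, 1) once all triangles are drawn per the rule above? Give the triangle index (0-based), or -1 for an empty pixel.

T0:
  2·area = 14  (B↔C swapped to make it positive)
  edge (8, 8)→(4, 13): d=(-4,5) inclusive
  edge (4, 13)→(10, 2): d=(6,-11) inclusive
  edge (10, 2)→(8, 8): d=(-2,6) inclusive
    (4,2)@(9, 5): e=[7,7,0] → #  [on edge]
    (5,2)@(11, 5): e=[-3,29,-12] → ·
    (4,3)@(9, 7): e=[-1,19,-4] → ·
    (3,4)@(7, 9): e=[1,9,4] → #
    (4,4)@(9, 9): e=[-9,31,-8] → ·
    (3,5)@(7, 11): e=[-7,21,0] → ·  [on edge]
    (2,8)@(5, 17): e=[-21,35,0] → ·  [on edge]
  covered (2 px):
    · · · · · · · · · ·
    · · · · · · · · · ·
    · · · · # · · · · ·
    · · · · · · · · · ·
    · · · # · · · · · ·
    · · · · · · · · · ·
    · · · · · · · · · ·
    · · · · · · · · · ·
    · · · · · · · · · ·
T1:
  2·area = 12  (B↔C swapped to make it positive)
  edge (0, 2)→(4, 4): d=(4,2) inclusive
  edge (4, 4)→(18, 14): d=(14,10) inclusive
  edge (18, 14)→(0, 2): d=(-18,-12) inclusive
    (2,2)@(5, 5): e=[2,4,6] → #
    (3,2)@(7, 5): e=[-2,-16,30] → ·
    (2,3)@(5, 7): e=[10,32,-30] → ·
    (5,4)@(11, 9): e=[6,0,6] → #  [on edge]
    (6,4)@(13, 9): e=[2,-20,30] → ·
    (5,5)@(11, 11): e=[14,28,-30] → ·
  covered (2 px):
    · · · · · · · · · ·
    · · · · · · · · · ·
    · · # · · · · · · ·
    · · · · · · · · · ·
    · · · · · # · · · ·
    · · · · · · · · · ·
    · · · · · · · · · ·
    · · · · · · · · · ·
    · · · · · · · · · ·

Z-buffer (winner per pixel, '.' = empty):
  . . . . . . . . . .
  . . . . . . . . . .
  . . 1 . 0 . . . . .
  . . . . . . . . . .
  . . . 0 . 1 . . . .
  . . . . . . . . . .
  . . . . . . . . . .
  . . . . . . . . . .
  . . . . . . . . . .

Final: -1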